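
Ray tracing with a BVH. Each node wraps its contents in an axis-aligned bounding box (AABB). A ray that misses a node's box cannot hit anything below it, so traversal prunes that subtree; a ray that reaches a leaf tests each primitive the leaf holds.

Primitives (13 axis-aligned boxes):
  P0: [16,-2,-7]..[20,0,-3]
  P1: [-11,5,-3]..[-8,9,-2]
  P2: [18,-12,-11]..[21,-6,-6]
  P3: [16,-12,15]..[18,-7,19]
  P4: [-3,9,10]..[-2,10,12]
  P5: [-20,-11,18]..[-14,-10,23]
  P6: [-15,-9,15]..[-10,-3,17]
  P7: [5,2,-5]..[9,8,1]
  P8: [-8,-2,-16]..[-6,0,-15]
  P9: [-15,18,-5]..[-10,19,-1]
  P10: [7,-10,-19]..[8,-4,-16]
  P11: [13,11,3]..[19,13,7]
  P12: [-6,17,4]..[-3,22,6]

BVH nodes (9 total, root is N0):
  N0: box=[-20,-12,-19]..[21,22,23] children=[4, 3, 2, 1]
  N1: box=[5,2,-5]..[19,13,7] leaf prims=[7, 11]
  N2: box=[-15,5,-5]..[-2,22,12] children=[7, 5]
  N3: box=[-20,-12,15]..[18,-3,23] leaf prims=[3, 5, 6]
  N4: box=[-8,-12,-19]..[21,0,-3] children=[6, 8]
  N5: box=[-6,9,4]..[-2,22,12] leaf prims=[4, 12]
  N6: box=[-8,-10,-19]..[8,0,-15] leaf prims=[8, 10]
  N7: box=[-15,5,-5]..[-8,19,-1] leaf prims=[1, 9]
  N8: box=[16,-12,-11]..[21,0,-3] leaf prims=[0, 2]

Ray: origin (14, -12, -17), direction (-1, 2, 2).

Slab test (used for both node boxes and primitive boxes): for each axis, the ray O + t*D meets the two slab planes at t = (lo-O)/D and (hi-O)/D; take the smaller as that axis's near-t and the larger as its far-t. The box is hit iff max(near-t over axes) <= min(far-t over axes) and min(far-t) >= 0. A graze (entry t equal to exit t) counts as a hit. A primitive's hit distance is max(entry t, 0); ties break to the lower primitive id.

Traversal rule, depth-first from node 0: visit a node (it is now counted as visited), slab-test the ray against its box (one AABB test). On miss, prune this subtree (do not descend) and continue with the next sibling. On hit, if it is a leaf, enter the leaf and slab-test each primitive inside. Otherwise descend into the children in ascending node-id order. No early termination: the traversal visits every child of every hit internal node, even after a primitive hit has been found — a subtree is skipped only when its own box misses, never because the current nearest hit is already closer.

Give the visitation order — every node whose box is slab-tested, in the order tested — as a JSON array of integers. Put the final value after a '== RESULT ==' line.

Traverse from the root:
N0 x:[-7,34] y:[0,17] z:[-1,20] -> hit [0,17], descend [1, 2, 3, 4]
  N1 x:[-5,9] y:[7,25/2] z:[6,12] -> hit [7,9] leaf, test {P7@t=7, P11(miss)}
  N2 x:[16,29] y:[17/2,17] z:[6,29/2] -> miss, prune
  N3 x:[-4,34] y:[0,9/2] z:[16,20] -> miss, prune
  N4 x:[-7,22] y:[0,6] z:[-1,7] -> hit [0,6], descend [6, 8]
    N6 x:[6,22] y:[1,6] z:[-1,1] -> miss, prune
    N8 x:[-7,-2] y:[0,6] z:[3,7] -> miss, prune

7 AABB tests over nodes [0, 1, 2, 3, 4, 6, 8]; 1 leaf entered; closest P7.

== RESULT ==
[0, 1, 2, 3, 4, 6, 8]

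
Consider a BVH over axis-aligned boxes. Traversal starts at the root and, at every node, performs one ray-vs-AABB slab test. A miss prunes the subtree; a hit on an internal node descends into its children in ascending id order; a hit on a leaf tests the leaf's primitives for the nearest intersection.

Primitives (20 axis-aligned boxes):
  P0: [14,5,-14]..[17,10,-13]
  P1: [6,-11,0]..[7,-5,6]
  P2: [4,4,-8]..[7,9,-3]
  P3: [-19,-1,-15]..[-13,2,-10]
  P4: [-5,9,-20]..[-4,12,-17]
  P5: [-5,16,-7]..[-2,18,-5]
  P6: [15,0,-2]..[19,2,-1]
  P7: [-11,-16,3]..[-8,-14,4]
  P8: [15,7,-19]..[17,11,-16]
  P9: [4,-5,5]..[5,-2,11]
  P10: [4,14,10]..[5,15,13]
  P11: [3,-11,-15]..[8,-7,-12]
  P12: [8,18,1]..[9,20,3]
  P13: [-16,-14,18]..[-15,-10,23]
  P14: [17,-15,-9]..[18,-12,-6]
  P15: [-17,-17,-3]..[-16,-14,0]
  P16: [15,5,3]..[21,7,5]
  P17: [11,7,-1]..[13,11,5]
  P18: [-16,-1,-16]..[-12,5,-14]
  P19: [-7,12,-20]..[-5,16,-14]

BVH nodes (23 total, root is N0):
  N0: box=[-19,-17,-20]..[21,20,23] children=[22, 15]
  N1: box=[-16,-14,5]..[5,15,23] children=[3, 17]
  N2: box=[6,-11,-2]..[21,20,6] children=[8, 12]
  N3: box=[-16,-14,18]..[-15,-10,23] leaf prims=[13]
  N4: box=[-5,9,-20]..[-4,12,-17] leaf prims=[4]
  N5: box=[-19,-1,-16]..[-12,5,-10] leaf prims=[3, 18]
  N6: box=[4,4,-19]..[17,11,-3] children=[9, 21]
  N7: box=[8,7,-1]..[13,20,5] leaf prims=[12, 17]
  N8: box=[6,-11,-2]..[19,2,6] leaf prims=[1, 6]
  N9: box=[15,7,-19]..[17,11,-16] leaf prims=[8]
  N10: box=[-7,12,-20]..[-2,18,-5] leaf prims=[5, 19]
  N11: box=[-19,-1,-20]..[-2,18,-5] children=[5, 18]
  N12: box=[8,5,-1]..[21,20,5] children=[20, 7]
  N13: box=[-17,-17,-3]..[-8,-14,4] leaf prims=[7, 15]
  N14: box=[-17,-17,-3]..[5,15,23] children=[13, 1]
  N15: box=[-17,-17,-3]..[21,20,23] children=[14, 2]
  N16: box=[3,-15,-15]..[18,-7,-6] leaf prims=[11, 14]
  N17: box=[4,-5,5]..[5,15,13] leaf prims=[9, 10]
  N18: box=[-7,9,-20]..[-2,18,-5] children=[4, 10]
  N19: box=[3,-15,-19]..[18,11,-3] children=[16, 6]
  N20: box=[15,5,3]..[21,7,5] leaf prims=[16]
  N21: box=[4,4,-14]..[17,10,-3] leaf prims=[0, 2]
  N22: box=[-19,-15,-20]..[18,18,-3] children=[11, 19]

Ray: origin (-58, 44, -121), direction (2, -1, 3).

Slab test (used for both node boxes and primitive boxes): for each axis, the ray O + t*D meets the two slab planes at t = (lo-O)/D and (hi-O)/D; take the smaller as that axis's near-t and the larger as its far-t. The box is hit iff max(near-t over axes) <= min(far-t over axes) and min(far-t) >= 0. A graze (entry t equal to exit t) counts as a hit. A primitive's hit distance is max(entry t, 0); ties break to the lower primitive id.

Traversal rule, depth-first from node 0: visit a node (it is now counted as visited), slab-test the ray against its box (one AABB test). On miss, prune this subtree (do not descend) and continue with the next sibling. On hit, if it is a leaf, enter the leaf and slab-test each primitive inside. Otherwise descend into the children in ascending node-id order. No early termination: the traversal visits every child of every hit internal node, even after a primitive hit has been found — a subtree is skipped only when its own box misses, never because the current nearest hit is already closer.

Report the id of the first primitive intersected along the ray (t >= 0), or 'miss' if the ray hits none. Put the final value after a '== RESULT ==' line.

Walk:
N0 x:[39/2,79/2] y:[24,61] z:[101/3,48] -> hit [101/3,79/2], descend [15, 22]
  N15 x:[41/2,79/2] y:[24,61] z:[118/3,48] -> hit [118/3,79/2], descend [2, 14]
    N2 x:[32,79/2] y:[24,55] z:[119/3,127/3] -> miss, prune
    N14 x:[41/2,63/2] y:[29,61] z:[118/3,48] -> miss, prune
  N22 x:[39/2,38] y:[26,59] z:[101/3,118/3] -> hit [101/3,38], descend [11, 19]
    N11 x:[39/2,28] y:[26,45] z:[101/3,116/3] -> miss, prune
    N19 x:[61/2,38] y:[33,59] z:[34,118/3] -> hit [34,38], descend [6, 16]
      N6 x:[31,75/2] y:[33,40] z:[34,118/3] -> hit [34,75/2], descend [9, 21]
        N9 x:[73/2,75/2] y:[33,37] z:[34,35] -> miss, prune
        N21 x:[31,75/2] y:[34,40] z:[107/3,118/3] -> hit [107/3,75/2] leaf, test {P0@t=36, P2(miss)}
      N16 x:[61/2,38] y:[51,59] z:[106/3,115/3] -> miss, prune

order=[0, 15, 2, 14, 22, 11, 19, 6, 9, 21, 16]  |boxes|=11  |leaves|=1  hit=P0

== RESULT ==
0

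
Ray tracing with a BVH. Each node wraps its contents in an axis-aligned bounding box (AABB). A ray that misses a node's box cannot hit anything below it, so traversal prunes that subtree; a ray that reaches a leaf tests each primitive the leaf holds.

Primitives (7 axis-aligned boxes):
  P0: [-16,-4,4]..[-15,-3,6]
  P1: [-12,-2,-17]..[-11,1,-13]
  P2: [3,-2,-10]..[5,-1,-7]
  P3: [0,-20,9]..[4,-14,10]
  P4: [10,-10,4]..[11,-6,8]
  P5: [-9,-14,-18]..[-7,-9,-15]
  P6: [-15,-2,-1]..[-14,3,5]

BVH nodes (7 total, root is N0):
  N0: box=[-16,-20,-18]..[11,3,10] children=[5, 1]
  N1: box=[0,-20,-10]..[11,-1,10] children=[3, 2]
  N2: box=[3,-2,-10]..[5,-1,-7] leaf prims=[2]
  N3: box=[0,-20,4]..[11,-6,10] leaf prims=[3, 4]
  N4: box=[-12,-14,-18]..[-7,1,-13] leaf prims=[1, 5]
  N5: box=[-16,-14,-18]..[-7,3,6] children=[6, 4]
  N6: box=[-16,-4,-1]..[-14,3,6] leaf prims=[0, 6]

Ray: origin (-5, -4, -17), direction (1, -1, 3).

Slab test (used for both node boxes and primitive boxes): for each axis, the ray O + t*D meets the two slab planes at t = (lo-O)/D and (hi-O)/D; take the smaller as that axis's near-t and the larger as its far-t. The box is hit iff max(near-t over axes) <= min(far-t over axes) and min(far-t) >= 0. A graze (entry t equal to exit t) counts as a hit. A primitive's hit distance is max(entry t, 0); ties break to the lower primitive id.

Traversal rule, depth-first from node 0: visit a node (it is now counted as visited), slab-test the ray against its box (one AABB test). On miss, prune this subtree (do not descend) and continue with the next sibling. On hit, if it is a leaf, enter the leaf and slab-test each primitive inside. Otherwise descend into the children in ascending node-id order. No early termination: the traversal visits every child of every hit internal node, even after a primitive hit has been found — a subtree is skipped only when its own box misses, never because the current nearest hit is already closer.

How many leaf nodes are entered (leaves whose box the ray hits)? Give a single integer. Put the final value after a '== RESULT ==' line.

Walk:
N0 x:[-11,16] y:[-7,16] z:[-1/3,9] -> hit [-1/3,9], descend [1, 5]
  N1 x:[5,16] y:[-3,16] z:[7/3,9] -> hit [5,9], descend [2, 3]
    N2 x:[8,10] y:[-3,-2] z:[7/3,10/3] -> miss, prune
    N3 x:[5,16] y:[2,16] z:[7,9] -> hit [7,9] leaf, test {P3(miss), P4(miss)}
  N5 x:[-11,-2] y:[-7,10] z:[-1/3,23/3] -> miss, prune

Summary -> nodes [0, 1, 2, 3, 5]; box-tests=5; leaf-entries=1; first=miss

== RESULT ==
1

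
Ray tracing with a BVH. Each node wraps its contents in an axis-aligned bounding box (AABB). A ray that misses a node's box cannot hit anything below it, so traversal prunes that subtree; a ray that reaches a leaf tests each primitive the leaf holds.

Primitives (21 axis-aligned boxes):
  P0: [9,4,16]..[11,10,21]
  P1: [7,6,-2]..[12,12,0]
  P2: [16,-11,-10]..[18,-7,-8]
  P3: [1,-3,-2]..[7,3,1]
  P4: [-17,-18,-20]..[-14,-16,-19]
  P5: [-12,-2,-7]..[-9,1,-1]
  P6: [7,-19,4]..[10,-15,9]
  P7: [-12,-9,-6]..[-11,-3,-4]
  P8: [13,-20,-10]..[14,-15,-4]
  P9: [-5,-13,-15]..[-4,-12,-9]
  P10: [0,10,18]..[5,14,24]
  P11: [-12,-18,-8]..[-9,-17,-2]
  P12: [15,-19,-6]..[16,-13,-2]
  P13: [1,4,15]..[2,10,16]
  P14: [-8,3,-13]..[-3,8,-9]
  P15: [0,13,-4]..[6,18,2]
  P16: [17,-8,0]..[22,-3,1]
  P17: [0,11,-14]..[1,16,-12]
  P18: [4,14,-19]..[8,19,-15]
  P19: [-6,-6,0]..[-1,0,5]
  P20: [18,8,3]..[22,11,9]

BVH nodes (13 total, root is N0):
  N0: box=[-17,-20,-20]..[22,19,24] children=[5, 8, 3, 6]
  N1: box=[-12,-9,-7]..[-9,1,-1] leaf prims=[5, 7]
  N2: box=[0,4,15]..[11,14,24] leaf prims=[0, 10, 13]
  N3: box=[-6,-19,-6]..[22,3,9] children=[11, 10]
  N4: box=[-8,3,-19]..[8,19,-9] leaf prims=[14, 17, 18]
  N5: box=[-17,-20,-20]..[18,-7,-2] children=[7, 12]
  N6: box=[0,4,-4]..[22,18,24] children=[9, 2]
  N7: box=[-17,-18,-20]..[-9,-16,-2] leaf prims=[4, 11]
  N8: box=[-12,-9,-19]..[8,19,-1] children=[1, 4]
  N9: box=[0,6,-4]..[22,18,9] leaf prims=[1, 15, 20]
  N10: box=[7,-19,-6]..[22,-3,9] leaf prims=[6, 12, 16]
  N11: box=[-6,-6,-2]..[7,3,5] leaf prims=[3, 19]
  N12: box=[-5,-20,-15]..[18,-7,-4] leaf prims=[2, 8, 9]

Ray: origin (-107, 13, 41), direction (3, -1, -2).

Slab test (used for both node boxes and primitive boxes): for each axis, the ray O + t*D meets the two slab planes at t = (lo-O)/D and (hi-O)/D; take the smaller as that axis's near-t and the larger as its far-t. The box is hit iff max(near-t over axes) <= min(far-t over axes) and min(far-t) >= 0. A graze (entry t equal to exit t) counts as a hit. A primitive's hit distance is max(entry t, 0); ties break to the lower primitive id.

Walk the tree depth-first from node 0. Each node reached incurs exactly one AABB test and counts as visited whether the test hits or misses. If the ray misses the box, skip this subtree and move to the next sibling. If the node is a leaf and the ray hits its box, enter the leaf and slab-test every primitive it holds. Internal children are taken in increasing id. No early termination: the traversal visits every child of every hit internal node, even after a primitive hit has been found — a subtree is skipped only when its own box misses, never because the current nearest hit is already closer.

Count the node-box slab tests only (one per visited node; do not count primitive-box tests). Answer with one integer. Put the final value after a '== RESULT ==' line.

Traverse from the root:
N0 x:[30,43] y:[-6,33] z:[17/2,61/2] -> hit [30,61/2], descend [3, 5, 6, 8]
  N3 x:[101/3,43] y:[10,32] z:[16,47/2] -> miss, prune
  N5 x:[30,125/3] y:[20,33] z:[43/2,61/2] -> hit [30,61/2], descend [7, 12]
    N7 x:[30,98/3] y:[29,31] z:[43/2,61/2] -> hit [30,61/2] leaf, test {P4@t=30, P11(miss)}
    N12 x:[34,125/3] y:[20,33] z:[45/2,28] -> miss, prune
  N6 x:[107/3,43] y:[-5,9] z:[17/2,45/2] -> miss, prune
  N8 x:[95/3,115/3] y:[-6,22] z:[21,30] -> miss, prune

Visited [0, 3, 5, 7, 12, 6, 8]. Tests: 7 box, 1 leaf. Nearest: P4.

== RESULT ==
7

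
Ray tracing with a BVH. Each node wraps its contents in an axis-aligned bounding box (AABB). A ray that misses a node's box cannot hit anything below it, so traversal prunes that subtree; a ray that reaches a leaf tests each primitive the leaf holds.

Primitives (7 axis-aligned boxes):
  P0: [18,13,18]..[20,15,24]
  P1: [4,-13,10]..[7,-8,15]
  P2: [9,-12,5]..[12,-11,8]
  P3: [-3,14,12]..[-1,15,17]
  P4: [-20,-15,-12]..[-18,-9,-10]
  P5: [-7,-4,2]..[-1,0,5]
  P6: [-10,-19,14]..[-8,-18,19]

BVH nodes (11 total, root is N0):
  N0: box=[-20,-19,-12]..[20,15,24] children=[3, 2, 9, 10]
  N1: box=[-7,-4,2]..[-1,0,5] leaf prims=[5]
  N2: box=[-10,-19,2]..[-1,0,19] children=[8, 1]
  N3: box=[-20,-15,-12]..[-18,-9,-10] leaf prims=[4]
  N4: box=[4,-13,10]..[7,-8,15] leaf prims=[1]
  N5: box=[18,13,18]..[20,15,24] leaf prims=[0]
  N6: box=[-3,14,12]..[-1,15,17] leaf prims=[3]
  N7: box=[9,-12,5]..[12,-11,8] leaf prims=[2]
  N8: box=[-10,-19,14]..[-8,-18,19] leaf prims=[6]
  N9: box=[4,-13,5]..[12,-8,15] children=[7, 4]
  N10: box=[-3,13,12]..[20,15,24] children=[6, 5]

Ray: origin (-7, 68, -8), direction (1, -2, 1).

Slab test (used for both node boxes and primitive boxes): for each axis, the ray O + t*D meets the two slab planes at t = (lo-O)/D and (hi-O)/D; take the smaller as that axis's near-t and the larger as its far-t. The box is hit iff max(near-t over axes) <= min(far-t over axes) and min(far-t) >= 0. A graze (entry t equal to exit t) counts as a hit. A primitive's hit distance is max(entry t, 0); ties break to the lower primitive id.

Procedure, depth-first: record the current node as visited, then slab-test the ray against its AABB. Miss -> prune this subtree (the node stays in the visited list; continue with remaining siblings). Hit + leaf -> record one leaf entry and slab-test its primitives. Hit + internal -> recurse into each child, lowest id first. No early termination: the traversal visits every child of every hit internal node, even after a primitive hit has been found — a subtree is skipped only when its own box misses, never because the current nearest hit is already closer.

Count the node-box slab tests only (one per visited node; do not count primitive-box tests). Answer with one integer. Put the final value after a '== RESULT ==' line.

Walk:
N0 x:[-13,27] y:[53/2,87/2] z:[-4,32] -> hit [53/2,27], descend [2, 3, 9, 10]
  N2 x:[-3,6] y:[34,87/2] z:[10,27] -> miss, prune
  N3 x:[-13,-11] y:[77/2,83/2] z:[-4,-2] -> miss, prune
  N9 x:[11,19] y:[38,81/2] z:[13,23] -> miss, prune
  N10 x:[4,27] y:[53/2,55/2] z:[20,32] -> hit [53/2,27], descend [5, 6]
    N5 x:[25,27] y:[53/2,55/2] z:[26,32] -> hit [53/2,27] leaf, test {P0@t=53/2}
    N6 x:[4,6] y:[53/2,27] z:[20,25] -> miss, prune

order=[0, 2, 3, 9, 10, 5, 6]  |boxes|=7  |leaves|=1  hit=P0

== RESULT ==
7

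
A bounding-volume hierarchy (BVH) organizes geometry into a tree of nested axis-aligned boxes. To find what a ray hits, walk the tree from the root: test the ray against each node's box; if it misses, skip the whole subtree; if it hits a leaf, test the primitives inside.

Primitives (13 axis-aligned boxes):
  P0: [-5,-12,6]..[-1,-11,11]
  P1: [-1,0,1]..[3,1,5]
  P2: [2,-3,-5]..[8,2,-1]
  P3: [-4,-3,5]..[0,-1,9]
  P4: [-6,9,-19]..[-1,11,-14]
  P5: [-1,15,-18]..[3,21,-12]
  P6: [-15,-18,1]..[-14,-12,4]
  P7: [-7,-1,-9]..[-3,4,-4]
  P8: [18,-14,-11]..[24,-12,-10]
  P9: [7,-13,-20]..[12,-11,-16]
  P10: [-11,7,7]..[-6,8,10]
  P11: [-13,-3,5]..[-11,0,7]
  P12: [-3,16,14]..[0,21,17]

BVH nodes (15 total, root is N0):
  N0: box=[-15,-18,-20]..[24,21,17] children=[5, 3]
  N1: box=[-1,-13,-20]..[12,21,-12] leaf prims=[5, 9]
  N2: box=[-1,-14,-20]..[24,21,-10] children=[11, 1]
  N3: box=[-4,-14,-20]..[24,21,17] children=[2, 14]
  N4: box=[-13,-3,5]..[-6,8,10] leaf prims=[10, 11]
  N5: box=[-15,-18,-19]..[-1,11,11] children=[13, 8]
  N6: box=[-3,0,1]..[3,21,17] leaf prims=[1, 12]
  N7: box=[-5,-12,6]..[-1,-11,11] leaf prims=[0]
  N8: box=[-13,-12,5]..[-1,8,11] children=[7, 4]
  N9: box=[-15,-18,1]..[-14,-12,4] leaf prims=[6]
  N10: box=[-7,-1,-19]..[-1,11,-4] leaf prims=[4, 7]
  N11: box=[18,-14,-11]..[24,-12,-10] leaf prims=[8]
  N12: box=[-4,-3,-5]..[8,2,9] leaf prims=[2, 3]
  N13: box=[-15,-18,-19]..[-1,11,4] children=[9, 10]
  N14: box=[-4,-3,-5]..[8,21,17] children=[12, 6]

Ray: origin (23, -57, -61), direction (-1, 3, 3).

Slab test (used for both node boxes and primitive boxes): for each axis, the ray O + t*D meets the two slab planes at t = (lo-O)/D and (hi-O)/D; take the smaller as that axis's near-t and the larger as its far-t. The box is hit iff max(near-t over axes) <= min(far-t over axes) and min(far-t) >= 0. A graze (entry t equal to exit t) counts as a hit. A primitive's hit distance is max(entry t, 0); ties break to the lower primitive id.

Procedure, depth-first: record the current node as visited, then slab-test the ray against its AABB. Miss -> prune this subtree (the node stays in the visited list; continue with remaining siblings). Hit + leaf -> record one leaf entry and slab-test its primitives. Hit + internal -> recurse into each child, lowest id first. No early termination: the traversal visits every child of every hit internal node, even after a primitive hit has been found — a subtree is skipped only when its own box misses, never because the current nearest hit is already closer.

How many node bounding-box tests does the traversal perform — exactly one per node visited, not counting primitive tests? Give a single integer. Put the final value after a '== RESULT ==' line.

Traverse from the root:
N0 x:[-1,38] y:[13,26] z:[41/3,26] -> hit [41/3,26], descend [3, 5]
  N3 x:[-1,27] y:[43/3,26] z:[41/3,26] -> hit [43/3,26], descend [2, 14]
    N2 x:[-1,24] y:[43/3,26] z:[41/3,17] -> hit [43/3,17], descend [1, 11]
      N1 x:[11,24] y:[44/3,26] z:[41/3,49/3] -> hit [44/3,49/3] leaf, test {P5(miss), P9@t=44/3}
      N11 x:[-1,5] y:[43/3,15] z:[50/3,17] -> miss, prune
    N14 x:[15,27] y:[18,26] z:[56/3,26] -> hit [56/3,26], descend [6, 12]
      N6 x:[20,26] y:[19,26] z:[62/3,26] -> hit [62/3,26] leaf, test {P1(miss), P12@t=25}
      N12 x:[15,27] y:[18,59/3] z:[56/3,70/3] -> hit [56/3,59/3] leaf, test {P2@t=56/3, P3(miss)}
  N5 x:[24,38] y:[13,68/3] z:[14,24] -> miss, prune

order=[0, 3, 2, 1, 11, 14, 6, 12, 5]  |boxes|=9  |leaves|=3  hit=P9

== RESULT ==
9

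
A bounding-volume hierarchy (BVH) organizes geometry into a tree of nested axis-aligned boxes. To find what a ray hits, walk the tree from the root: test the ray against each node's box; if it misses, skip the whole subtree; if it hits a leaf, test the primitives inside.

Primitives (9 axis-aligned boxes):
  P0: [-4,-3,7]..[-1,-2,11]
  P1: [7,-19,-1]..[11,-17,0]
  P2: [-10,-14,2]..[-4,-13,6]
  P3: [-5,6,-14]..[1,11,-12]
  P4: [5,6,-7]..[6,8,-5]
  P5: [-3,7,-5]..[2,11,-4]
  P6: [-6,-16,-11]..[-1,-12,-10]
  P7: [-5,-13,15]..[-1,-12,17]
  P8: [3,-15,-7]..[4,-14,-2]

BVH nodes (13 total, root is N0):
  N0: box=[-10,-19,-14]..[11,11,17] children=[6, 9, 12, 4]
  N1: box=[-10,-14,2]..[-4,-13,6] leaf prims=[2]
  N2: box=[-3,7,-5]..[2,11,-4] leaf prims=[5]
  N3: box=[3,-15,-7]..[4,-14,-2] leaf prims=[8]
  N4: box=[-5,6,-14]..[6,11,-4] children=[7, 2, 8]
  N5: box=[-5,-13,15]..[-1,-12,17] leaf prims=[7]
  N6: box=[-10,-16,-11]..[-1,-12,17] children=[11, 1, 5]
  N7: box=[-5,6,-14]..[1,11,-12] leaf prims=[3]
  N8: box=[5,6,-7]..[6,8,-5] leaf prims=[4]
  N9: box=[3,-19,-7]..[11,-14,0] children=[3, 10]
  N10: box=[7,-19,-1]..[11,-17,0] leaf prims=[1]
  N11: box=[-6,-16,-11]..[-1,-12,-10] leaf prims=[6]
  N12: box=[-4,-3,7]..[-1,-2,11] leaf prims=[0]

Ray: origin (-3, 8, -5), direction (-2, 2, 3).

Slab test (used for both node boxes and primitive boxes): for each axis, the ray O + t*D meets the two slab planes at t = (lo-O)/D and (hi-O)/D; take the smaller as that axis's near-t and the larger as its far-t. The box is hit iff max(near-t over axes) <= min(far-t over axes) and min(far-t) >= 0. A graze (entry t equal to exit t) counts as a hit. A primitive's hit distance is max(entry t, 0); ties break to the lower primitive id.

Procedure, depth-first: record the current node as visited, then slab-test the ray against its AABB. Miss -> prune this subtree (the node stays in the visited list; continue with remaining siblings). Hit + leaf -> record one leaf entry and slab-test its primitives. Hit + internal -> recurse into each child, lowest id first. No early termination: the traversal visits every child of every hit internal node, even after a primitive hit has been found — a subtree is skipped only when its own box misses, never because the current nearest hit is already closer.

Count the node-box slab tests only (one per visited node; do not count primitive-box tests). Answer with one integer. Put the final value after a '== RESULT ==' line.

Walk:
N0 x:[-7,7/2] y:[-27/2,3/2] z:[-3,22/3] -> hit [-3,3/2], descend [4, 6, 9, 12]
  N4 x:[-9/2,1] y:[-1,3/2] z:[-3,1/3] -> hit [-1,1/3], descend [2, 7, 8]
    N2 x:[-5/2,0] y:[-1/2,3/2] z:[0,1/3] -> hit [0,0] leaf, test {P5@t=0}
    N7 x:[-2,1] y:[-1,3/2] z:[-3,-7/3] -> miss, prune
    N8 x:[-9/2,-4] y:[-1,0] z:[-2/3,0] -> miss, prune
  N6 x:[-1,7/2] y:[-12,-10] z:[-2,22/3] -> miss, prune
  N9 x:[-7,-3] y:[-27/2,-11] z:[-2/3,5/3] -> miss, prune
  N12 x:[-1,1/2] y:[-11/2,-5] z:[4,16/3] -> miss, prune

Summary -> nodes [0, 4, 2, 7, 8, 6, 9, 12]; box-tests=8; leaf-entries=1; first=P5

== RESULT ==
8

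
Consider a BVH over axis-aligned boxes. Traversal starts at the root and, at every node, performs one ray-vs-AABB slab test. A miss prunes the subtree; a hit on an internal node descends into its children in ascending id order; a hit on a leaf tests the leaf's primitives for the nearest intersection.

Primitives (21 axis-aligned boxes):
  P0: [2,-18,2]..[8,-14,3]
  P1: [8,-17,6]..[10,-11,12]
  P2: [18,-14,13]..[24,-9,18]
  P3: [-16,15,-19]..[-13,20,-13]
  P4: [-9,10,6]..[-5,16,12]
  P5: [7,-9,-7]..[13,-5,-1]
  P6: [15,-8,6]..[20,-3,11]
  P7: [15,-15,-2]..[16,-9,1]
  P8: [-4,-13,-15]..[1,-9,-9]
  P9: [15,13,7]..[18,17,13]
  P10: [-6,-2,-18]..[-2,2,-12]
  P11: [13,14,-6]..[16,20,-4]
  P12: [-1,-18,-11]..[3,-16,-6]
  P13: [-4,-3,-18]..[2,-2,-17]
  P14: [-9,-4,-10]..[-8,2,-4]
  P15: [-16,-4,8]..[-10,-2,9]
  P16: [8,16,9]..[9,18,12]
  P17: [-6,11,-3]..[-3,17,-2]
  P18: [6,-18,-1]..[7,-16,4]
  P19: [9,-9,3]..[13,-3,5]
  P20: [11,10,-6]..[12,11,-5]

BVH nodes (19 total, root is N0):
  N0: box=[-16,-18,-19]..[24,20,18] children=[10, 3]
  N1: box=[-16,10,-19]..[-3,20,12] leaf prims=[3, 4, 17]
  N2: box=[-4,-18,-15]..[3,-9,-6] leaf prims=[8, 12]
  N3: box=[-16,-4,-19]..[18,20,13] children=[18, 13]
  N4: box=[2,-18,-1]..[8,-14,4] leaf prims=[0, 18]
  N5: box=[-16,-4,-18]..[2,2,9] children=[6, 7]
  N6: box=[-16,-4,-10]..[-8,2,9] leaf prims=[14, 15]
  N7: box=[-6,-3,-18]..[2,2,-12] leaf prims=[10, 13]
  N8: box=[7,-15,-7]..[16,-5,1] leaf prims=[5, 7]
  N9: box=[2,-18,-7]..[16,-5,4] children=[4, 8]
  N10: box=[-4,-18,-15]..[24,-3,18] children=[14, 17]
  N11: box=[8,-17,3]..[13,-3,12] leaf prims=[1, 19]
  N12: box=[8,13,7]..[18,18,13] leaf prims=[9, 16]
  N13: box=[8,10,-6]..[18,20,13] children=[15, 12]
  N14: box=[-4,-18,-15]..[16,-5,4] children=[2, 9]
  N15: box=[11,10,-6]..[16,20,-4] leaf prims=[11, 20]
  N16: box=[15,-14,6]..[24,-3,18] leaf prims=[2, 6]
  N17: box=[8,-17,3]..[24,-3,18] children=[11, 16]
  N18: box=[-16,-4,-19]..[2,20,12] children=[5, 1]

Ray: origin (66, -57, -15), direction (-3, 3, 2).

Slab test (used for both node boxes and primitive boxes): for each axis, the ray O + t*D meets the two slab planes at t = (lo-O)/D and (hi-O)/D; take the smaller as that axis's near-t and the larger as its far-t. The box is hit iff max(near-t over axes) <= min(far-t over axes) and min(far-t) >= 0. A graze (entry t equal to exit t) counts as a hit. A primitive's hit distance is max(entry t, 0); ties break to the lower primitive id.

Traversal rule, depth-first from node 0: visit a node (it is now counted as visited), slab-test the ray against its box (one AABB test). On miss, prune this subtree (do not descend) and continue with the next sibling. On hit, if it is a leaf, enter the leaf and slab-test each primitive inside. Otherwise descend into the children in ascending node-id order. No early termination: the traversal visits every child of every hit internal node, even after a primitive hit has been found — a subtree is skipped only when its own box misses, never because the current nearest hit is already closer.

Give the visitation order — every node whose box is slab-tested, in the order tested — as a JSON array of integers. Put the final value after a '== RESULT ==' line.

Traverse from the root:
N0 x:[14,82/3] y:[13,77/3] z:[-2,33/2] -> hit [14,33/2], descend [3, 10]
  N3 x:[16,82/3] y:[53/3,77/3] z:[-2,14] -> miss, prune
  N10 x:[14,70/3] y:[13,18] z:[0,33/2] -> hit [14,33/2], descend [14, 17]
    N14 x:[50/3,70/3] y:[13,52/3] z:[0,19/2] -> miss, prune
    N17 x:[14,58/3] y:[40/3,18] z:[9,33/2] -> hit [14,33/2], descend [11, 16]
      N11 x:[53/3,58/3] y:[40/3,18] z:[9,27/2] -> miss, prune
      N16 x:[14,17] y:[43/3,18] z:[21/2,33/2] -> hit [43/3,33/2] leaf, test {P2@t=43/3, P6(miss)}

7 AABB tests over nodes [0, 3, 10, 14, 17, 11, 16]; 1 leaf entered; closest P2.

== RESULT ==
[0, 3, 10, 14, 17, 11, 16]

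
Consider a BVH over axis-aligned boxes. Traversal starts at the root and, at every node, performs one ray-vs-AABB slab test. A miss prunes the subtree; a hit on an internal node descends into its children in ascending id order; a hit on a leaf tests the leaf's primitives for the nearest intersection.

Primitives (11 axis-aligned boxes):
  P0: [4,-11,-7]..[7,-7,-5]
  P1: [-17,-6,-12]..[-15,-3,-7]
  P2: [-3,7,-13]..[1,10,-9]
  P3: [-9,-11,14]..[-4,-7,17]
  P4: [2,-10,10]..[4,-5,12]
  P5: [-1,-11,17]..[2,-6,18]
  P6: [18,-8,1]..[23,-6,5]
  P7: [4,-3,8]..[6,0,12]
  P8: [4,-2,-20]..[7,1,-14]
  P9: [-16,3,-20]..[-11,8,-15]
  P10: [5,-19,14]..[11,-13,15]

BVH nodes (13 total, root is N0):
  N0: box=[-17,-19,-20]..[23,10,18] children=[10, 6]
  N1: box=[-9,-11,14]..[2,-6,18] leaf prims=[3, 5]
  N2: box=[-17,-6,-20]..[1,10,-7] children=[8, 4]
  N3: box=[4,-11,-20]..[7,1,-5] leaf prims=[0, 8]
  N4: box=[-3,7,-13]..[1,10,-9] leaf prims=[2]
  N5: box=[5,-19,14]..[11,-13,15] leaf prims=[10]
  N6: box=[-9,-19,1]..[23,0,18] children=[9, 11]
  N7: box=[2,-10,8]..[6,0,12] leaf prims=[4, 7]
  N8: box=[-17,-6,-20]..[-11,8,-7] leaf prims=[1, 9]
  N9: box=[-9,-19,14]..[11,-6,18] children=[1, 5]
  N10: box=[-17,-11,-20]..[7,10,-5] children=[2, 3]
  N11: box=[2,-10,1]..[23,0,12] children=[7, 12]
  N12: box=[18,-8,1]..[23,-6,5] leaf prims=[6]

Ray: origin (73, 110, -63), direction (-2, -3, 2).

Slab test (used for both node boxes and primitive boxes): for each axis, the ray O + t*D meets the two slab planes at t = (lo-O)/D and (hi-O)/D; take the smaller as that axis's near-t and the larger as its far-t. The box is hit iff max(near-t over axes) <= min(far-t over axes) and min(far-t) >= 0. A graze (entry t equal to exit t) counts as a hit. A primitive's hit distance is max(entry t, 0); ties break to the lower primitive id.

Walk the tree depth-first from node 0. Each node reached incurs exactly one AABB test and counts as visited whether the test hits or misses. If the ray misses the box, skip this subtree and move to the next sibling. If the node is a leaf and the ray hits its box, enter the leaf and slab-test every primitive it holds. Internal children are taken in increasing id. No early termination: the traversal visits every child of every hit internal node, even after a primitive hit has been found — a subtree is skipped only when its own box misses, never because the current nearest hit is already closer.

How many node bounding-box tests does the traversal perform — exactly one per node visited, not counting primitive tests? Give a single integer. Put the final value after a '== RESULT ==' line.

Traverse from the root:
N0 x:[25,45] y:[100/3,43] z:[43/2,81/2] -> hit [100/3,81/2], descend [6, 10]
  N6 x:[25,41] y:[110/3,43] z:[32,81/2] -> hit [110/3,81/2], descend [9, 11]
    N9 x:[31,41] y:[116/3,43] z:[77/2,81/2] -> hit [116/3,81/2], descend [1, 5]
      N1 x:[71/2,41] y:[116/3,121/3] z:[77/2,81/2] -> hit [116/3,121/3] leaf, test {P3@t=39, P5(miss)}
      N5 x:[31,34] y:[41,43] z:[77/2,39] -> miss, prune
    N11 x:[25,71/2] y:[110/3,40] z:[32,75/2] -> miss, prune
  N10 x:[33,45] y:[100/3,121/3] z:[43/2,29] -> miss, prune

order=[0, 6, 9, 1, 5, 11, 10]  |boxes|=7  |leaves|=1  hit=P3

== RESULT ==
7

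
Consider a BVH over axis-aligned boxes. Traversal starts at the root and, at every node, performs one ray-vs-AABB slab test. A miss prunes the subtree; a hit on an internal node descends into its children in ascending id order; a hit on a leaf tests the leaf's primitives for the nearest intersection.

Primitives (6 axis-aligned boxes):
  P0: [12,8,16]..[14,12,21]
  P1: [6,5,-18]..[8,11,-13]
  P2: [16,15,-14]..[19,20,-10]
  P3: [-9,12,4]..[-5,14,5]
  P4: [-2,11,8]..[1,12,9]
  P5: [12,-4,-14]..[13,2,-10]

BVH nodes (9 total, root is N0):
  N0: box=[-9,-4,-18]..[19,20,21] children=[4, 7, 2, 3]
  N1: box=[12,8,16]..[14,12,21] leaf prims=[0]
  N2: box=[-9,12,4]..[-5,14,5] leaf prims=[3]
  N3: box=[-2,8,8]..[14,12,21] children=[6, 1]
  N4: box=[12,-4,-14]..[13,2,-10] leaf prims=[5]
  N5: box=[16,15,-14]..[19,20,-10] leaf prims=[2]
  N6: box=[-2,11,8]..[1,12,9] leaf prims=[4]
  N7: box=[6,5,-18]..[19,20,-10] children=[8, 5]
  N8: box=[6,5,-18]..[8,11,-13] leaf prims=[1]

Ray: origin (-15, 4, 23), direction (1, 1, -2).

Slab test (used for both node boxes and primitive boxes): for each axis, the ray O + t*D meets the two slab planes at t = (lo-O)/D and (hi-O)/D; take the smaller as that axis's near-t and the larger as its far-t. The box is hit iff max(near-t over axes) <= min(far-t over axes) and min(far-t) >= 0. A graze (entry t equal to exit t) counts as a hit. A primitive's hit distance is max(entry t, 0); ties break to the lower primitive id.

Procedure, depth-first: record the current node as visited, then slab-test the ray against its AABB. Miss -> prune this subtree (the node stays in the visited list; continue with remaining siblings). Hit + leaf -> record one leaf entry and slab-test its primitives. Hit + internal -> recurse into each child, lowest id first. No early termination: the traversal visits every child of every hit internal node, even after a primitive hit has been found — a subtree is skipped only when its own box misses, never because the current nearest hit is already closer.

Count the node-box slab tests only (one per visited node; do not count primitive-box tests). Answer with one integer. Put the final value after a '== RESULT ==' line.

Walk:
N0 x:[6,34] y:[-8,16] z:[1,41/2] -> hit [6,16], descend [2, 3, 4, 7]
  N2 x:[6,10] y:[8,10] z:[9,19/2] -> hit [9,19/2] leaf, test {P3@t=9}
  N3 x:[13,29] y:[4,8] z:[1,15/2] -> miss, prune
  N4 x:[27,28] y:[-8,-2] z:[33/2,37/2] -> miss, prune
  N7 x:[21,34] y:[1,16] z:[33/2,41/2] -> miss, prune

5 AABB tests over nodes [0, 2, 3, 4, 7]; 1 leaf entered; closest P3.

== RESULT ==
5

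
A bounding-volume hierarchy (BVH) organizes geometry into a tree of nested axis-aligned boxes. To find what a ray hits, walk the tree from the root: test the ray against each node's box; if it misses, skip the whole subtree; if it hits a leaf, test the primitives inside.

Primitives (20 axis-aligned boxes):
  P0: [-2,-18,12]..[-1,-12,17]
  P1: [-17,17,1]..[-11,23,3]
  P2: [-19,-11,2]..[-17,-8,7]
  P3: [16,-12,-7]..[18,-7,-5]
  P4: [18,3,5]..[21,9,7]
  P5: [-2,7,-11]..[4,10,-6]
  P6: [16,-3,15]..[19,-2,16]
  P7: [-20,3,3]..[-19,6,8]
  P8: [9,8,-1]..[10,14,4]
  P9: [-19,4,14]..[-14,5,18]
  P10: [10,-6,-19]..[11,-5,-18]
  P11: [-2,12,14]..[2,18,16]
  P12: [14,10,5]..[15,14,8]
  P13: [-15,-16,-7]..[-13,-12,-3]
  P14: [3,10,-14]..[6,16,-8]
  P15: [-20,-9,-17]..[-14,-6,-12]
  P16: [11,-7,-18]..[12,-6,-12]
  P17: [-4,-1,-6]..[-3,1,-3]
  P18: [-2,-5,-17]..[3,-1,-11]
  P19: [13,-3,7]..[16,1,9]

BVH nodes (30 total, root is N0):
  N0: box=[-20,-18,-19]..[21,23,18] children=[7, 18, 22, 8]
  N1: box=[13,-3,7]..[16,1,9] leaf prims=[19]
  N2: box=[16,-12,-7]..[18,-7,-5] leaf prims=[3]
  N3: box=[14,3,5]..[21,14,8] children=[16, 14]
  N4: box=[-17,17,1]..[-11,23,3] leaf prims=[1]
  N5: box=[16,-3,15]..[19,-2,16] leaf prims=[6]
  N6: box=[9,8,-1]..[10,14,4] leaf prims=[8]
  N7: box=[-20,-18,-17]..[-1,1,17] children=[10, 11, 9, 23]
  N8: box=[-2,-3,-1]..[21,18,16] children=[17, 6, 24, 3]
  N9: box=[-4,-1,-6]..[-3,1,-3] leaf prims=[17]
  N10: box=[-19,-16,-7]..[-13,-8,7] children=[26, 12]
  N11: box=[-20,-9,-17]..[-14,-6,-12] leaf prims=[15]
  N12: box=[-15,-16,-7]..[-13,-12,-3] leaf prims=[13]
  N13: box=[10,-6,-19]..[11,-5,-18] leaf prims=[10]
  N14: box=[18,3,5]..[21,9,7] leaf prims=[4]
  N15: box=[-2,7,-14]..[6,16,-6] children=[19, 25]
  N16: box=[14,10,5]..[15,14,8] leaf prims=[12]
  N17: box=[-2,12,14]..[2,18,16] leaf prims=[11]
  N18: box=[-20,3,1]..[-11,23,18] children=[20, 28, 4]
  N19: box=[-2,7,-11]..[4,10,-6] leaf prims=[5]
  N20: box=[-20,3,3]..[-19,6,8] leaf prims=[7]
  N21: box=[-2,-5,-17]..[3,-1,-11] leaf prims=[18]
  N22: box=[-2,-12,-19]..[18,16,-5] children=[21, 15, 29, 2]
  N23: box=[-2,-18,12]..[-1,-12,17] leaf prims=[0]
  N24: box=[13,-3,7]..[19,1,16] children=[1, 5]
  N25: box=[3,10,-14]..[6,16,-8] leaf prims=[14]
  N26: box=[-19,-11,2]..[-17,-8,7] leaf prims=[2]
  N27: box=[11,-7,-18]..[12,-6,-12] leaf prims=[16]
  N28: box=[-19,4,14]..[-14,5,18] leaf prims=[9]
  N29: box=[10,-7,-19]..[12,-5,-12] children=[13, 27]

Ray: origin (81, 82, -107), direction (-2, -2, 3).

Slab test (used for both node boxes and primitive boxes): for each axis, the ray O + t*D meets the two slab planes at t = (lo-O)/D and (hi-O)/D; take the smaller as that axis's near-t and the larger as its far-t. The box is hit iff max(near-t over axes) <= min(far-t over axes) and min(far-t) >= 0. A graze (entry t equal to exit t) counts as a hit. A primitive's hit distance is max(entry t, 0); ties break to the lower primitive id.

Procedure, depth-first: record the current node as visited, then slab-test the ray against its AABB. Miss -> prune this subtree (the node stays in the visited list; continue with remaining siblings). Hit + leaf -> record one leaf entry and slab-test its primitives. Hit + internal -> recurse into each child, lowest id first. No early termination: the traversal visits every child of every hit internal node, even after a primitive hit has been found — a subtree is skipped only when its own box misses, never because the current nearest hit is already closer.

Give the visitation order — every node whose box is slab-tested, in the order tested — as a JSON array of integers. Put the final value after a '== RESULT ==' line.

Traverse from the root:
N0 x:[30,101/2] y:[59/2,50] z:[88/3,125/3] -> hit [30,125/3], descend [7, 8, 18, 22]
  N7 x:[41,101/2] y:[81/2,50] z:[30,124/3] -> hit [41,124/3], descend [9, 10, 11, 23]
    N9 x:[42,85/2] y:[81/2,83/2] z:[101/3,104/3] -> miss, prune
    N10 x:[47,50] y:[45,49] z:[100/3,38] -> miss, prune
    N11 x:[95/2,101/2] y:[44,91/2] z:[30,95/3] -> miss, prune
    N23 x:[41,83/2] y:[47,50] z:[119/3,124/3] -> miss, prune
  N8 x:[30,83/2] y:[32,85/2] z:[106/3,41] -> hit [106/3,41], descend [3, 6, 17, 24]
    N3 x:[30,67/2] y:[34,79/2] z:[112/3,115/3] -> miss, prune
    N6 x:[71/2,36] y:[34,37] z:[106/3,37] -> hit [71/2,36] leaf, test {P8@t=71/2}
    N17 x:[79/2,83/2] y:[32,35] z:[121/3,41] -> miss, prune
    N24 x:[31,34] y:[81/2,85/2] z:[38,41] -> miss, prune
  N18 x:[46,101/2] y:[59/2,79/2] z:[36,125/3] -> miss, prune
  N22 x:[63/2,83/2] y:[33,47] z:[88/3,34] -> hit [33,34], descend [2, 15, 21, 29]
    N2 x:[63/2,65/2] y:[89/2,47] z:[100/3,34] -> miss, prune
    N15 x:[75/2,83/2] y:[33,75/2] z:[31,101/3] -> miss, prune
    N21 x:[39,83/2] y:[83/2,87/2] z:[30,32] -> miss, prune
    N29 x:[69/2,71/2] y:[87/2,89/2] z:[88/3,95/3] -> miss, prune

17 AABB tests over nodes [0, 7, 9, 10, 11, 23, 8, 3, 6, 17, 24, 18, 22, 2, 15, 21, 29]; 1 leaf entered; closest P8.

== RESULT ==
[0, 7, 9, 10, 11, 23, 8, 3, 6, 17, 24, 18, 22, 2, 15, 21, 29]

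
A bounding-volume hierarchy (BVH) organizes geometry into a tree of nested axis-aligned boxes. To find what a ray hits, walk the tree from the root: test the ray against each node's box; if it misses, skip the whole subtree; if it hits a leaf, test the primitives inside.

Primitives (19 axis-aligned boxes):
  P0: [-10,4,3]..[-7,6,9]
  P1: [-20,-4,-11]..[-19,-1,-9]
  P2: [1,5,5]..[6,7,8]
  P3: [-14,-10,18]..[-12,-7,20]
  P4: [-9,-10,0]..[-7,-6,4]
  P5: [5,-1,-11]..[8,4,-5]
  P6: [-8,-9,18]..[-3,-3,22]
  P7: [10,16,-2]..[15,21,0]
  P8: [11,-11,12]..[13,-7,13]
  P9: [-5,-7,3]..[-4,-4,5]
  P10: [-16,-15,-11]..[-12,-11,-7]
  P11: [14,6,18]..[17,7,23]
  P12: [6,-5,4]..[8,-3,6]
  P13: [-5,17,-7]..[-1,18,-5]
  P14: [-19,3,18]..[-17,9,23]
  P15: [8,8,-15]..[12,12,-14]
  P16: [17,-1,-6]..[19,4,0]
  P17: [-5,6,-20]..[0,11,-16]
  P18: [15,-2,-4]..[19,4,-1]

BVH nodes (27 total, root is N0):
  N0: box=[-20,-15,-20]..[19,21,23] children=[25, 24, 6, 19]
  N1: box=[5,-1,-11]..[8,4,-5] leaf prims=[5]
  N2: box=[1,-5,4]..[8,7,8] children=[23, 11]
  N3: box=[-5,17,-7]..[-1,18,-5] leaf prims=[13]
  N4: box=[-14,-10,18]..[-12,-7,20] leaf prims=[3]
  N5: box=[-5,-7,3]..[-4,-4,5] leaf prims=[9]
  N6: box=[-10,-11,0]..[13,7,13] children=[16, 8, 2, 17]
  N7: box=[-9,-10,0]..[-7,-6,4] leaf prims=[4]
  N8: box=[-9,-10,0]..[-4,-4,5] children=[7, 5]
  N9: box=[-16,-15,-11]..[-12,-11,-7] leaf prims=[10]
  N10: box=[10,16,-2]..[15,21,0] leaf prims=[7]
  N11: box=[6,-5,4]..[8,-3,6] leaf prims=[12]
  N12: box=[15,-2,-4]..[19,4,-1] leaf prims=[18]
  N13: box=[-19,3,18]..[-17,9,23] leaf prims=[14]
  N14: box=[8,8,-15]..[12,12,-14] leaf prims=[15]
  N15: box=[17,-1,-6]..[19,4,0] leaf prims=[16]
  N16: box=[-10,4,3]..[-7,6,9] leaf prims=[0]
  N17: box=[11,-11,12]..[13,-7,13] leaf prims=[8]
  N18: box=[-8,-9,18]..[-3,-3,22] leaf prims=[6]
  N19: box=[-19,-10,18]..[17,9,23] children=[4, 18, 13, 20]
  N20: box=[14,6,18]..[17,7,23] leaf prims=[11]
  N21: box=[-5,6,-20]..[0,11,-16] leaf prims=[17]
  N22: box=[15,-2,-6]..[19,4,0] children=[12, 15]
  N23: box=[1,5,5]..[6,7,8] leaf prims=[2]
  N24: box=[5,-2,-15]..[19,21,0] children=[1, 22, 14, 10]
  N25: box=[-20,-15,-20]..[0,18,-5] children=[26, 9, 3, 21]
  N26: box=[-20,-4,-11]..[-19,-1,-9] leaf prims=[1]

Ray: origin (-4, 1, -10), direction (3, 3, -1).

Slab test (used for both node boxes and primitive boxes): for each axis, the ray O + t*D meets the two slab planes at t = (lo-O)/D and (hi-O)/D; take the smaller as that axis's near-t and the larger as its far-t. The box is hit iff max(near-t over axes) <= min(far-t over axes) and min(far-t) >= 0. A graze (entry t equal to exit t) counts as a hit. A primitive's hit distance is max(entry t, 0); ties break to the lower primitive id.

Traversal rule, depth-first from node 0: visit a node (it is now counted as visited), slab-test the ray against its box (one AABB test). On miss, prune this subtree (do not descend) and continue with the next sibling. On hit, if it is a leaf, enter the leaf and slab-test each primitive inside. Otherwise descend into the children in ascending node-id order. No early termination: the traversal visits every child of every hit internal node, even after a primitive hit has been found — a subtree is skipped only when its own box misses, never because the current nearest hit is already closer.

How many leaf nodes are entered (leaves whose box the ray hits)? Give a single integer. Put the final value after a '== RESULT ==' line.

Trace the traversal:
N0 x:[-16/3,23/3] y:[-16/3,20/3] z:[-33,10] -> hit [-16/3,20/3], descend [6, 19, 24, 25]
  N6 x:[-2,17/3] y:[-4,2] z:[-23,-10] -> miss, prune
  N19 x:[-5,7] y:[-11/3,8/3] z:[-33,-28] -> miss, prune
  N24 x:[3,23/3] y:[-1,20/3] z:[-10,5] -> hit [3,5], descend [1, 10, 14, 22]
    N1 x:[3,4] y:[-2/3,1] z:[-5,1] -> miss, prune
    N10 x:[14/3,19/3] y:[5,20/3] z:[-10,-8] -> miss, prune
    N14 x:[4,16/3] y:[7/3,11/3] z:[4,5] -> miss, prune
    N22 x:[19/3,23/3] y:[-1,1] z:[-10,-4] -> miss, prune
  N25 x:[-16/3,4/3] y:[-16/3,17/3] z:[-5,10] -> hit [-5,4/3], descend [3, 9, 21, 26]
    N3 x:[-1/3,1] y:[16/3,17/3] z:[-5,-3] -> miss, prune
    N9 x:[-4,-8/3] y:[-16/3,-4] z:[-3,1] -> miss, prune
    N21 x:[-1/3,4/3] y:[5/3,10/3] z:[6,10] -> miss, prune
    N26 x:[-16/3,-5] y:[-5/3,-2/3] z:[-1,1] -> miss, prune

13 AABB tests over nodes [0, 6, 19, 24, 1, 10, 14, 22, 25, 3, 9, 21, 26]; 0 leaves entered; closest miss.

== RESULT ==
0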